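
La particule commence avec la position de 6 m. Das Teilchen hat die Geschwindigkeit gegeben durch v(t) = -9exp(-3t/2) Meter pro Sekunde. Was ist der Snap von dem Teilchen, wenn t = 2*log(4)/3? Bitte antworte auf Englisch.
To solve this, we need to take 3 derivatives of our velocity equation v(t) = -9·exp(-3·t/2). Differentiating velocity, we get acceleration: a(t) = 27·exp(-3·t/2)/2. Taking d/dt of a(t), we find j(t) = -81·exp(-3·t/2)/4. Differentiating jerk, we get snap: s(t) = 243·exp(-3·t/2)/8. We have snap s(t) = 243·exp(-3·t/2)/8. Substituting t = 2*log(4)/3: s(2*log(4)/3) = 243/32.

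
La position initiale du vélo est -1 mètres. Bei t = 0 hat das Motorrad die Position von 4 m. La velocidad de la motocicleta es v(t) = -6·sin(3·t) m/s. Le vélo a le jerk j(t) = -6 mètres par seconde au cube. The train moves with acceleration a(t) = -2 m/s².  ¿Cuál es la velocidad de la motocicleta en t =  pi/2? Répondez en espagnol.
Usando v(t) = -6·sin(3·t) y sustituyendo t = pi/2, encontramos v = 6.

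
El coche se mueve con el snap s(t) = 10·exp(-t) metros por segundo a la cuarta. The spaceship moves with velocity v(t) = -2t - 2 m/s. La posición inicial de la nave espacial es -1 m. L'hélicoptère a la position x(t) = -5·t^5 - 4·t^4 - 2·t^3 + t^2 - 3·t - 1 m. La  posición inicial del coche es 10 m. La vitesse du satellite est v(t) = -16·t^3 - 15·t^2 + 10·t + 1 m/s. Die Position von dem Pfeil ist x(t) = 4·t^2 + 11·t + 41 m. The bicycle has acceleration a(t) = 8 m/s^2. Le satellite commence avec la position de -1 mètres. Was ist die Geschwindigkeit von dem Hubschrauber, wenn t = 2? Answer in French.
En partant de la position x(t) = -5·t^5 - 4·t^4 - 2·t^3 + t^2 - 3·t - 1, nous prenons 1 dérivée. La dérivée de la position donne la vitesse: v(t) = -25·t^4 - 16·t^3 - 6·t^2 + 2·t - 3. En utilisant v(t) = -25·t^4 - 16·t^3 - 6·t^2 + 2·t - 3 et en substituant t = 2, nous trouvons v = -551.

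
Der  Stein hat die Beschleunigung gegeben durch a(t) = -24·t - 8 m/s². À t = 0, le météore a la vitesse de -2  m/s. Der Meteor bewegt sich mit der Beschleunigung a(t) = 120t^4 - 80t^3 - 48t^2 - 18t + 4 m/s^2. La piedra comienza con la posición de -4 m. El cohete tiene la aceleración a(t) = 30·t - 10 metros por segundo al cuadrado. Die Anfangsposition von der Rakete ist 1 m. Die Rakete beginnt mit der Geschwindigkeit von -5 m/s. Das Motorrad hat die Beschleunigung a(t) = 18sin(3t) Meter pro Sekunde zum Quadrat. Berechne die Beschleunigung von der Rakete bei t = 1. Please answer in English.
From the given acceleration equation a(t) = 30·t - 10, we substitute t = 1 to get a = 20.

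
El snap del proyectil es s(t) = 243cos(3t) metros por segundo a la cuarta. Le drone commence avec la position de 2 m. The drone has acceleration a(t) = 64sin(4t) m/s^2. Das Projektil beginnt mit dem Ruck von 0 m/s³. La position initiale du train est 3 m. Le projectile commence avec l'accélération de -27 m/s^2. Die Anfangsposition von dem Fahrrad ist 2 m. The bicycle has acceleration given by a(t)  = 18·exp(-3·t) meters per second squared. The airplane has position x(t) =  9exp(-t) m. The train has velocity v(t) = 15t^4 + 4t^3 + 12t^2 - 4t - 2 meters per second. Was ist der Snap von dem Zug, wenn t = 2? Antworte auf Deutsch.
Wir müssen unsere Gleichung für die Geschwindigkeit v(t) = 15·t^4 + 4·t^3 + 12·t^2 - 4·t - 2 3-mal ableiten. Mit d/dt von v(t) finden wir a(t) = 60·t^3 + 12·t^2 + 24·t - 4. Durch Ableiten von der Beschleunigung erhalten wir den Ruck: j(t) = 180·t^2 + 24·t + 24. Mit d/dt von j(t) finden wir s(t) = 360·t + 24. Mit s(t) = 360·t + 24 und Einsetzen von t = 2, finden wir s = 744.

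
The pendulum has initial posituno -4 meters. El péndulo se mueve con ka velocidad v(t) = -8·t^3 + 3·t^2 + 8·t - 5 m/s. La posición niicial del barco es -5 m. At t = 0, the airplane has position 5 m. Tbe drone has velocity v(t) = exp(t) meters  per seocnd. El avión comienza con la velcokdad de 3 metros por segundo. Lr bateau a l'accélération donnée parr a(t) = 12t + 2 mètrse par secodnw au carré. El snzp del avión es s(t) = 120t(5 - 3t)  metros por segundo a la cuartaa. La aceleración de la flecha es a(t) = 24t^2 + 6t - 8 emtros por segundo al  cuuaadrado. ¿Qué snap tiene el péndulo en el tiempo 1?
Partiendo de la velocidad v(t) = -8·t^3 + 3·t^2 + 8·t - 5, tomamos 3 derivadas. Tomando d/dt de v(t), encontramos a(t) = -24·t^2 + 6·t + 8. La derivada de la aceleración da la sacudida: j(t) = 6 - 48·t. Derivando la sacudida, obtenemos el snap: s(t) = -48. De la ecuación del snap s(t) = -48, sustituimos t = 1 para obtener s = -48.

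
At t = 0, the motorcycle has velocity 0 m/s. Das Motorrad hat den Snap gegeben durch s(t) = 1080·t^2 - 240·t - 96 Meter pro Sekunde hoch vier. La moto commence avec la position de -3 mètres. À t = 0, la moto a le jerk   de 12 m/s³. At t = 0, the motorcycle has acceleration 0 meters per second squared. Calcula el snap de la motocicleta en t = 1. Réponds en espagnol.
De la ecuación del snap s(t) = 1080·t^2 - 240·t - 96, sustituimos t = 1 para obtener s = 744.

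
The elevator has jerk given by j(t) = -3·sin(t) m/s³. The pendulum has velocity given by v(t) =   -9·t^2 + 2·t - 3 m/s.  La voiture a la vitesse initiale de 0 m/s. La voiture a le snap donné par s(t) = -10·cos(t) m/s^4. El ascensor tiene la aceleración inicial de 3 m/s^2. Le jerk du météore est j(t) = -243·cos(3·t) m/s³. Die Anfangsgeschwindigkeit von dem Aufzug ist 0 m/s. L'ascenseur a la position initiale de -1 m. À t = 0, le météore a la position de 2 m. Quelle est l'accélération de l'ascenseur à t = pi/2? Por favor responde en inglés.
To find the answer, we compute 1 antiderivative of j(t) = -3·sin(t). Taking ∫j(t)dt and applying a(0) = 3, we find a(t) = 3·cos(t). Using a(t) = 3·cos(t) and substituting t = pi/2, we find a = 0.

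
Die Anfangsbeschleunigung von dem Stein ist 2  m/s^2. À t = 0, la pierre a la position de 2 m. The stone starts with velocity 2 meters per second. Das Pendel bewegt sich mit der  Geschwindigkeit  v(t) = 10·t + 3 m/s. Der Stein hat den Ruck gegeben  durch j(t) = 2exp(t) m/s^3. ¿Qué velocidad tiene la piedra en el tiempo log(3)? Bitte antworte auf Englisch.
We must find the integral of our jerk equation j(t) = 2·exp(t) 2 times. Integrating jerk and using the initial condition a(0) = 2, we get a(t) = 2·exp(t). Integrating acceleration and using the initial condition v(0) = 2, we get v(t) = 2·exp(t). Using v(t) = 2·exp(t) and substituting t = log(3), we find v = 6.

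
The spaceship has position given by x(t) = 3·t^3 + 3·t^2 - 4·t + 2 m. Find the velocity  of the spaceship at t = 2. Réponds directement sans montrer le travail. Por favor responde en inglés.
The velocity at t = 2 is v = 44.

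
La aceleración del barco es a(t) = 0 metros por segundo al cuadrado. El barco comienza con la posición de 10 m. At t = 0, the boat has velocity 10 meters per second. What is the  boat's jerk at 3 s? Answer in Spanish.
Debemos derivar nuestra ecuación de la aceleración a(t) = 0 1 vez. Tomando d/dt de a(t), encontramos j(t) = 0. De la ecuación de la sacudida j(t) = 0, sustituimos t = 3 para obtener j = 0.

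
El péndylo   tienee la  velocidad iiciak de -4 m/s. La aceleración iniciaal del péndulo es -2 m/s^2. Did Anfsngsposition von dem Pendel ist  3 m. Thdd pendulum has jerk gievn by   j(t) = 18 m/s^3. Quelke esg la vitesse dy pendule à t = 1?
Pour résoudre ceci, nous devons prendre 2 primitives de notre équation du jerk j(t) = 18. La primitive du jerk, avec a(0) = -2, donne l'accélération: a(t) = 18·t - 2. En prenant ∫a(t)dt et en appliquant v(0) = -4, nous trouvons v(t) = 9·t^2 - 2·t - 4. En utilisant v(t) = 9·t^2 - 2·t - 4 et en substituant t = 1, nous trouvons v = 3.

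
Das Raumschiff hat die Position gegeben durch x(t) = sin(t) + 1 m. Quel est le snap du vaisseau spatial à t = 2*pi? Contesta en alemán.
Ausgehend von der Position x(t) = sin(t) + 1, nehmen wir 4 Ableitungen. Mit d/dt von x(t) finden wir v(t) = cos(t). Die Ableitung von der Geschwindigkeit ergibt die Beschleunigung: a(t) = -sin(t). Mit d/dt von a(t) finden wir j(t) = -cos(t). Die Ableitung von dem Ruck ergibt den Snap: s(t) = sin(t). Aus der Gleichung für den Snap s(t) = sin(t), setzen wir t = 2*pi ein und erhalten s = 0.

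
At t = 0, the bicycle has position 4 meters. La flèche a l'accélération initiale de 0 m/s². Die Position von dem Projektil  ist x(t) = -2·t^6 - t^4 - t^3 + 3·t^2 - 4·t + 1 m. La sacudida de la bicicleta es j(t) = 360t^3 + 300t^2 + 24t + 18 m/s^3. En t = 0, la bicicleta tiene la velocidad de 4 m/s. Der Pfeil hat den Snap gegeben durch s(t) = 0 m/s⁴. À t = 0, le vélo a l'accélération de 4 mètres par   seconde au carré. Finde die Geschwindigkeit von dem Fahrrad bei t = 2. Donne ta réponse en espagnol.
Debemos encontrar la integral de nuestra ecuación de la sacudida j(t) = 360·t^3 + 300·t^2 + 24·t + 18 2 veces. La antiderivada de la sacudida, con a(0) = 4, da la aceleración: a(t) = 90·t^4 + 100·t^3 + 12·t^2 + 18·t + 4. La antiderivada de la aceleración, con v(0) = 4, da la velocidad: v(t) = 18·t^5 + 25·t^4 + 4·t^3 + 9·t^2 + 4·t + 4. Tenemos la velocidad v(t) = 18·t^5 + 25·t^4 + 4·t^3 + 9·t^2 + 4·t + 4. Sustituyendo t = 2: v(2) = 1056.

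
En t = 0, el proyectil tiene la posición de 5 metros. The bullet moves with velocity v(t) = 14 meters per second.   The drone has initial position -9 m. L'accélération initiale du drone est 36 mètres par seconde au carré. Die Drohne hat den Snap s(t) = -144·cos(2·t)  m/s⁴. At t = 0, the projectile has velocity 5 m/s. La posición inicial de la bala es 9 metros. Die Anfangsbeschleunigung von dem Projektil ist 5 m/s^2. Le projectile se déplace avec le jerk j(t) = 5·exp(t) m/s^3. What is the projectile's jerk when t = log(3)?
From the given jerk equation j(t) = 5·exp(t), we substitute t = log(3) to get j = 15.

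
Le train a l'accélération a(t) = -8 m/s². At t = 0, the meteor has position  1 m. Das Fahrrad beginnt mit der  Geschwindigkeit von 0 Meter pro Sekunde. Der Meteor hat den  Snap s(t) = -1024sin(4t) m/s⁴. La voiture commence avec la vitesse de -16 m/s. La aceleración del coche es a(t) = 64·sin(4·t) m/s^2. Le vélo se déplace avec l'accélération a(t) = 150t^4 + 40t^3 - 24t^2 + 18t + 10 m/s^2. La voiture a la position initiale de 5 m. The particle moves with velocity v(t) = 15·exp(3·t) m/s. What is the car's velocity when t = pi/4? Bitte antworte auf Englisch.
To find the answer, we compute 1 antiderivative of a(t) = 64·sin(4·t). Integrating acceleration and using the initial condition v(0) = -16, we get v(t) = -16·cos(4·t). We have velocity v(t) = -16·cos(4·t). Substituting t = pi/4: v(pi/4) = 16.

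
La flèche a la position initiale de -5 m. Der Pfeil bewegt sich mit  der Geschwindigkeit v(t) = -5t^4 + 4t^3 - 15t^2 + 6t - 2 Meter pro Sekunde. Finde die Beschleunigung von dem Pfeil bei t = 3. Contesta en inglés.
To solve this, we need to take 1 derivative of our velocity equation v(t) = -5·t^4 + 4·t^3 - 15·t^2 + 6·t - 2. The derivative of velocity gives acceleration: a(t) = -20·t^3 + 12·t^2 - 30·t + 6. We have acceleration a(t) = -20·t^3 + 12·t^2 - 30·t + 6. Substituting t = 3: a(3) = -516.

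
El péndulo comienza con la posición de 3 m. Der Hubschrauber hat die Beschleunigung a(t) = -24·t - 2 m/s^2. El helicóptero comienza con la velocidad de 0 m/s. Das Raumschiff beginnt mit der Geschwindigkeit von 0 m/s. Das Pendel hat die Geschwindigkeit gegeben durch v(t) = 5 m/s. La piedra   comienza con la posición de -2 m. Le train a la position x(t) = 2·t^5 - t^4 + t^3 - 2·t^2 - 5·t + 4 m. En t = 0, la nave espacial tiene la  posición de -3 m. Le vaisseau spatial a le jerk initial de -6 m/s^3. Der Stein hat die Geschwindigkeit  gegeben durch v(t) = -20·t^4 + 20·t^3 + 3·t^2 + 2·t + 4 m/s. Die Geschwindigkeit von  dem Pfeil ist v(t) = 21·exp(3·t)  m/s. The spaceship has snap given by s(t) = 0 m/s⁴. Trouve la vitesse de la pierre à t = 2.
En utilisant v(t) = -20·t^4 + 20·t^3 + 3·t^2 + 2·t + 4 et en substituant t = 2, nous trouvons v = -140.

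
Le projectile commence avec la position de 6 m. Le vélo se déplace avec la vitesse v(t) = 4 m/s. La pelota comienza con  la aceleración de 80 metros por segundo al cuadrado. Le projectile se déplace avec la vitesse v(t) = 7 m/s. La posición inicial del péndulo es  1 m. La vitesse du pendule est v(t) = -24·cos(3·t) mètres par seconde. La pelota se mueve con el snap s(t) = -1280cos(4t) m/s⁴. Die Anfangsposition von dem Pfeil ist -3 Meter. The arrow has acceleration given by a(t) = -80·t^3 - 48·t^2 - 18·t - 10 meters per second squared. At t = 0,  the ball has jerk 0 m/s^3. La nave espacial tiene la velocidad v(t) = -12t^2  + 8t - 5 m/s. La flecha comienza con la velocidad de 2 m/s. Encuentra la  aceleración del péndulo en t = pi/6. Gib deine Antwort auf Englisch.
Starting from velocity v(t) = -24·cos(3·t), we take 1 derivative. Differentiating velocity, we get acceleration: a(t) = 72·sin(3·t). We have acceleration a(t) = 72·sin(3·t). Substituting t = pi/6: a(pi/6) = 72.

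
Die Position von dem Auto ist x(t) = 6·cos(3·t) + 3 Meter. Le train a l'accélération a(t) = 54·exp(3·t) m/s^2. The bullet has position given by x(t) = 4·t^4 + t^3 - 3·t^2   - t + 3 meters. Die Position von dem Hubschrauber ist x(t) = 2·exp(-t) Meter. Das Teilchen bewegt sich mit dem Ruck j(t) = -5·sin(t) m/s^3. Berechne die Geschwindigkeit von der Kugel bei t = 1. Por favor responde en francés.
Pour résoudre ceci, nous devons prendre 1 dérivée de notre équation de la position x(t) = 4·t^4 + t^3 - 3·t^2 - t + 3. En prenant d/dt de x(t), nous trouvons v(t) = 16·t^3 + 3·t^2 - 6·t - 1. De l'équation de la vitesse v(t) = 16·t^3 + 3·t^2 - 6·t - 1, nous substituons t = 1 pour obtenir v = 12.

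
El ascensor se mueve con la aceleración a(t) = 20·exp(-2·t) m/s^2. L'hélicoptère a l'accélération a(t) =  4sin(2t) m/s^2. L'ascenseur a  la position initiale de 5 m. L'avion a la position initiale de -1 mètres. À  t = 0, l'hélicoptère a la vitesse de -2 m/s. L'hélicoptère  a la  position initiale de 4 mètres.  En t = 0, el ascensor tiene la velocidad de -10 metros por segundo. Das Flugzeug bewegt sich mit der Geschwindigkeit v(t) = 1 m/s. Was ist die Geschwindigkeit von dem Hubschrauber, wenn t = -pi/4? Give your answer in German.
Wir müssen das Integral unserer Gleichung für die Beschleunigung a(t) = 4·sin(2·t) 1-mal finden. Das Integral von der Beschleunigung ist die Geschwindigkeit. Mit v(0) = -2 erhalten wir v(t) = -2·cos(2·t). Aus der Gleichung für die Geschwindigkeit v(t) = -2·cos(2·t), setzen wir t = -pi/4 ein und erhalten v = 0.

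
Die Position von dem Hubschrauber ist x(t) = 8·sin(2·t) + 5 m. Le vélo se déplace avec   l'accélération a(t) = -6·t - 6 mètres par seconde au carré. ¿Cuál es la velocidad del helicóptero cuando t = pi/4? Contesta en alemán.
Wir müssen unsere Gleichung für die Position x(t) = 8·sin(2·t) + 5 1-mal ableiten. Mit d/dt von x(t) finden wir v(t) = 16·cos(2·t). Mit v(t) = 16·cos(2·t) und Einsetzen von t = pi/4, finden wir v = 0.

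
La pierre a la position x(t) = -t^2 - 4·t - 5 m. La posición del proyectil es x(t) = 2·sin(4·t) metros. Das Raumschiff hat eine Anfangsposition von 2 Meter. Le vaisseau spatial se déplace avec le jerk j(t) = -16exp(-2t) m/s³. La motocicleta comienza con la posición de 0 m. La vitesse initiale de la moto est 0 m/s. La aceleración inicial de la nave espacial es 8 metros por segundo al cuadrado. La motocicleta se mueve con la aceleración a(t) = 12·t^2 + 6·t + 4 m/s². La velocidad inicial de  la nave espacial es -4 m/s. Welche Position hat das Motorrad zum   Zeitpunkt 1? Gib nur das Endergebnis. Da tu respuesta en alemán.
Die Position bei t = 1 ist x = 4.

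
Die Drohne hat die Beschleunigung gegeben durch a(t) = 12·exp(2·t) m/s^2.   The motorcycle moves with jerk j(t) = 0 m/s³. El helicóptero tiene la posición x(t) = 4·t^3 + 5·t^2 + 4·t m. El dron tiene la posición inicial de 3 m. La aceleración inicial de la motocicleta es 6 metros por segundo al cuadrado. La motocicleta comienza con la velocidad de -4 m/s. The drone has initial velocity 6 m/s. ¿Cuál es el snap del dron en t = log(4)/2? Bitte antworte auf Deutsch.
Wir müssen unsere Gleichung für die Beschleunigung a(t) = 12·exp(2·t) 2-mal ableiten. Die Ableitung von der Beschleunigung ergibt den Ruck: j(t) = 24·exp(2·t). Die Ableitung von dem Ruck ergibt den Snap: s(t) = 48·exp(2·t). Mit s(t) = 48·exp(2·t) und Einsetzen von t = log(4)/2, finden wir s = 192.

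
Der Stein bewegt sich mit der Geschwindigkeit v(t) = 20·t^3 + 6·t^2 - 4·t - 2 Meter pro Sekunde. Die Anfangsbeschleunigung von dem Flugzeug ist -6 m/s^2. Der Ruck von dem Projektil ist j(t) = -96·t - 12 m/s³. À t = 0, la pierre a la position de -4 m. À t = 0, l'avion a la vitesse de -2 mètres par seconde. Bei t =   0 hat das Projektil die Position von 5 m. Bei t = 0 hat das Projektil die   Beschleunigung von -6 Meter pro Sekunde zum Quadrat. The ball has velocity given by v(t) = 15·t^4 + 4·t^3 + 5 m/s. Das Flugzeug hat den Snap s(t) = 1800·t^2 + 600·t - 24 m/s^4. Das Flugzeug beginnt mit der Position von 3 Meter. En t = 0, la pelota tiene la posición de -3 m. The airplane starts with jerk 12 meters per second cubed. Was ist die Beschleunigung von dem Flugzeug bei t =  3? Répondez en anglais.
To solve this, we need to take 2 antiderivatives of our snap equation s(t) = 1800·t^2 + 600·t - 24. Taking ∫s(t)dt and applying j(0) = 12, we find j(t) = 600·t^3 + 300·t^2 - 24·t + 12. Taking ∫j(t)dt and applying a(0) = -6, we find a(t) = 150·t^4 + 100·t^3 - 12·t^2 + 12·t - 6. Using a(t) = 150·t^4 + 100·t^3 - 12·t^2 + 12·t - 6 and substituting t = 3, we find a = 14772.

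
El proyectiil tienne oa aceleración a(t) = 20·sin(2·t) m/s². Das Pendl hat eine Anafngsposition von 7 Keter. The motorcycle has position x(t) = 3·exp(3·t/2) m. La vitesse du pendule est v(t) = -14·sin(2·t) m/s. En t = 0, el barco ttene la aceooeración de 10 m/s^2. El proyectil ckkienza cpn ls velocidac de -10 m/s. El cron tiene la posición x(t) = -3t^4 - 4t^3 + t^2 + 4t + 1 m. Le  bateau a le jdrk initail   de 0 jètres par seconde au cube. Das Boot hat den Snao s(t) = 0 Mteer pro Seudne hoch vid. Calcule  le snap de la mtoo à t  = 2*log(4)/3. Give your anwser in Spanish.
Debemos derivar nuestra ecuación de la posición x(t) = 3·exp(3·t/2) 4 veces. La derivada de la posición da la velocidad: v(t) = 9·exp(3·t/2)/2. La derivada de la velocidad da la aceleración: a(t) = 27·exp(3·t/2)/4. Derivando la aceleración, obtenemos la sacudida: j(t) = 81·exp(3·t/2)/8. La derivada de la sacudida da el snap: s(t) = 243·exp(3·t/2)/16. Tenemos el snap s(t) = 243·exp(3·t/2)/16. Sustituyendo t = 2*log(4)/3: s(2*log(4)/3) = 243/4.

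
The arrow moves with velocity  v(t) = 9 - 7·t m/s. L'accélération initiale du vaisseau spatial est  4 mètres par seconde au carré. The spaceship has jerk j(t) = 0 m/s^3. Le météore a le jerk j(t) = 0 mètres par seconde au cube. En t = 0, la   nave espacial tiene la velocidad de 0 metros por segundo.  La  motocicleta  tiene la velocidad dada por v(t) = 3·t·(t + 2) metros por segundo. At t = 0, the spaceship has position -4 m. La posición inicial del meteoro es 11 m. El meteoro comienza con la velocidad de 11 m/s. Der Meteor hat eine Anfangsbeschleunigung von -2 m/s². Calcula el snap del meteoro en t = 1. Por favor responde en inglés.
To solve this, we need to take 1 derivative of our jerk equation j(t) = 0. Differentiating jerk, we get snap: s(t) = 0. Using s(t) = 0 and substituting t = 1, we find s = 0.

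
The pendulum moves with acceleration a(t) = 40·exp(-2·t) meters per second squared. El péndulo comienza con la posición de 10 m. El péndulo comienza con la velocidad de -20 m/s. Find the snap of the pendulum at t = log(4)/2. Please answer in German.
Wir müssen unsere Gleichung für die Beschleunigung a(t) = 40·exp(-2·t) 2-mal ableiten. Mit d/dt von a(t) finden wir j(t) = -80·exp(-2·t). Die Ableitung von dem Ruck ergibt den Snap: s(t) = 160·exp(-2·t). Mit s(t) = 160·exp(-2·t) und Einsetzen von t = log(4)/2, finden wir s = 40.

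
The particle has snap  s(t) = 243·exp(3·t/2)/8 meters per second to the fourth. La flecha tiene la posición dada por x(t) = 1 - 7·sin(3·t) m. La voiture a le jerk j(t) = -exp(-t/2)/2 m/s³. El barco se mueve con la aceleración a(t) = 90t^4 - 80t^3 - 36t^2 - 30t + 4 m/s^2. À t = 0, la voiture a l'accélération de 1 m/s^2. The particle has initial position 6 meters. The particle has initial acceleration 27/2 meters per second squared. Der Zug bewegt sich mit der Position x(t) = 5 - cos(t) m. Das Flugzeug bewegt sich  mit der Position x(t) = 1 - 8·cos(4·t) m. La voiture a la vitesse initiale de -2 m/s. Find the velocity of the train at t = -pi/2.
Starting from position x(t) = 5 - cos(t), we take 1 derivative. Differentiating position, we get velocity: v(t) = sin(t). From the given velocity equation v(t) = sin(t), we substitute t = -pi/2 to get v = -1.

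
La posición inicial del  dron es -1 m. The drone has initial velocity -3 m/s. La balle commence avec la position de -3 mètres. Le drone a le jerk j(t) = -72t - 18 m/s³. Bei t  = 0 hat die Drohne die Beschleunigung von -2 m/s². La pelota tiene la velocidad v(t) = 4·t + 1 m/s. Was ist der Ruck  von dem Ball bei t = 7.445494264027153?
Ausgehend von der Geschwindigkeit v(t) = 4·t + 1, nehmen wir 2 Ableitungen. Die Ableitung von der Geschwindigkeit ergibt die Beschleunigung: a(t) = 4. Die Ableitung von der Beschleunigung ergibt den Ruck: j(t) = 0. Mit j(t) = 0 und Einsetzen von t = 7.445494264027153, finden wir j = 0.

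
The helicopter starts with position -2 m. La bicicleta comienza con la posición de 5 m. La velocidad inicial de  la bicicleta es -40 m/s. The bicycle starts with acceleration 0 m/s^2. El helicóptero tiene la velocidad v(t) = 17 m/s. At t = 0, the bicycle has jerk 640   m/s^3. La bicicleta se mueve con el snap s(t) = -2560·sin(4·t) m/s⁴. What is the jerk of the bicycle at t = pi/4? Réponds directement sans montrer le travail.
The answer is -640.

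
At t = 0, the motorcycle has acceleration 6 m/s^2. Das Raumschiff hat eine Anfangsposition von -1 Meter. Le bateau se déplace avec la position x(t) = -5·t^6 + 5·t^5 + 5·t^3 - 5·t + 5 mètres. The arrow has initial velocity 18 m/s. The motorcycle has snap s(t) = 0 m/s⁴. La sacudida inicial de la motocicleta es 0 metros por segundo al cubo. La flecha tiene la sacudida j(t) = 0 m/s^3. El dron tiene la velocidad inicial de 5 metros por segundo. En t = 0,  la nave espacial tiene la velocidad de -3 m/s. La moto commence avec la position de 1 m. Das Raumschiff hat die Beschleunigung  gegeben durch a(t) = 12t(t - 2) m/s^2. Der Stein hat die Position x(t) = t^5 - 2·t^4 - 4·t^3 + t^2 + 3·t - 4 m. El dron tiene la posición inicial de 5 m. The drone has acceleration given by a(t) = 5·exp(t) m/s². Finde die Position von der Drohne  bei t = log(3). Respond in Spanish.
Debemos encontrar la integral de nuestra ecuación de la aceleración a(t) = 5·exp(t) 2 veces. Integrando la aceleración y usando la condición inicial v(0) = 5, obtenemos v(t) = 5·exp(t). Tomando ∫v(t)dt y aplicando x(0) = 5, encontramos x(t) = 5·exp(t). De la ecuación de la posición x(t) = 5·exp(t), sustituimos t = log(3) para obtener x = 15.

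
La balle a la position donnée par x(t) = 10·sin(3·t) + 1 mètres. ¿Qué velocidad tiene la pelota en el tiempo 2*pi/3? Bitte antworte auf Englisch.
We must differentiate our position equation x(t) = 10·sin(3·t) + 1 1 time. Differentiating position, we get velocity: v(t) = 30·cos(3·t). We have velocity v(t) = 30·cos(3·t). Substituting t = 2*pi/3: v(2*pi/3) = 30.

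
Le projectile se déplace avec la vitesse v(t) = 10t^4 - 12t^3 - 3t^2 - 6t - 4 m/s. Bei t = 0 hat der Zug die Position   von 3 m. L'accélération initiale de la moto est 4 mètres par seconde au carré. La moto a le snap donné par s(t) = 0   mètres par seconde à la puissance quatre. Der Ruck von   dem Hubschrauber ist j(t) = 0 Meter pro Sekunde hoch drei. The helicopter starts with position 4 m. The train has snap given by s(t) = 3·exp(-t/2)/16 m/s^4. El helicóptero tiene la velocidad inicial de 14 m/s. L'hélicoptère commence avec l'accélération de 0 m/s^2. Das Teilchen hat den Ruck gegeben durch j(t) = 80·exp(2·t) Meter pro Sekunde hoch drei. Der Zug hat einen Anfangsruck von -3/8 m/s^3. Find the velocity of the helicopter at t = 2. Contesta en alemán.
Um dies zu lösen, müssen wir 2 Stammfunktionen unserer Gleichung für den Ruck j(t) = 0 finden. Durch Integration von dem Ruck und Verwendung der Anfangsbedingung a(0) = 0, erhalten wir a(t) = 0. Durch Integration von der Beschleunigung und Verwendung der Anfangsbedingung v(0) = 14, erhalten wir v(t) = 14. Aus der Gleichung für die Geschwindigkeit v(t) = 14, setzen wir t = 2 ein und erhalten v = 14.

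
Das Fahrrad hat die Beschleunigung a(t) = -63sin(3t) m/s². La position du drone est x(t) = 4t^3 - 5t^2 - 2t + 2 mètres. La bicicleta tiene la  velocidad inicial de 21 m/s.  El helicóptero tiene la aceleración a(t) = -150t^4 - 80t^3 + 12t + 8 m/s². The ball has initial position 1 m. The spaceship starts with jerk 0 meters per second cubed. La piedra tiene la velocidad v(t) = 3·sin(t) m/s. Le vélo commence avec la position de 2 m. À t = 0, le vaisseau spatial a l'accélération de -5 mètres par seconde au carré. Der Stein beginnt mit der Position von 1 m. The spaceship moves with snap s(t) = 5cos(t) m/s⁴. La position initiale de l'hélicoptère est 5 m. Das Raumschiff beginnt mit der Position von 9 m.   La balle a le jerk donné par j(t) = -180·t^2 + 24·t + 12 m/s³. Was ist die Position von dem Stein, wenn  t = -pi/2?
Um dies zu lösen, müssen wir 1 Integral unserer Gleichung für die Geschwindigkeit v(t) = 3·sin(t) finden. Das Integral von der Geschwindigkeit, mit x(0) = 1, ergibt die Position: x(t) = 4 - 3·cos(t). Wir haben die Position x(t) = 4 - 3·cos(t). Durch Einsetzen von t = -pi/2: x(-pi/2) = 4.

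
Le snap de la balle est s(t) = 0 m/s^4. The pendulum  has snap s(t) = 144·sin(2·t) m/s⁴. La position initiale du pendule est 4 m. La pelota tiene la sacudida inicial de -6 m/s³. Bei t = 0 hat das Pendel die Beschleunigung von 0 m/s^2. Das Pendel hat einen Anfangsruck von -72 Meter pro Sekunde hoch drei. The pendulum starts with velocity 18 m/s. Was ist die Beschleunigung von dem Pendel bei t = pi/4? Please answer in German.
Um dies zu lösen, müssen wir 2 Stammfunktionen unserer Gleichung für den Snap s(t) = 144·sin(2·t) finden. Die Stammfunktion von dem Snap ist der Ruck. Mit j(0) = -72 erhalten wir j(t) = -72·cos(2·t). Durch Integration von dem Ruck und Verwendung der Anfangsbedingung a(0) = 0, erhalten wir a(t) = -36·sin(2·t). Mit a(t) = -36·sin(2·t) und Einsetzen von t = pi/4, finden wir a = -36.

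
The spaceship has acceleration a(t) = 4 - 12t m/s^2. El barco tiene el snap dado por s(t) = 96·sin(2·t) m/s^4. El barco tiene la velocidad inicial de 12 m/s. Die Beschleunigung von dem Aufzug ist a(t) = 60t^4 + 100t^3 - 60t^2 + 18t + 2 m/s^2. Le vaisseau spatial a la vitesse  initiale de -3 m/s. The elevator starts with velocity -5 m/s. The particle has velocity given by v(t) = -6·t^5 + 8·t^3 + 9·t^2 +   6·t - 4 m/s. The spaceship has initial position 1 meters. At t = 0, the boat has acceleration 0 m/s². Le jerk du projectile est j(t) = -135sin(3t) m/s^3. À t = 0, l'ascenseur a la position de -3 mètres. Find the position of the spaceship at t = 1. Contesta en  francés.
Pour résoudre ceci, nous devons prendre 2 primitives de notre équation de l'accélération a(t) = 4 - 12·t. En intégrant l'accélération et en utilisant la condition initiale v(0) = -3, nous obtenons v(t) = -6·t^2 + 4·t - 3. L'intégrale de la vitesse, avec x(0) = 1, donne la position: x(t) = -2·t^3 + 2·t^2 - 3·t + 1. De l'équation de la position x(t) = -2·t^3 + 2·t^2 - 3·t + 1, nous substituons t = 1 pour obtenir x = -2.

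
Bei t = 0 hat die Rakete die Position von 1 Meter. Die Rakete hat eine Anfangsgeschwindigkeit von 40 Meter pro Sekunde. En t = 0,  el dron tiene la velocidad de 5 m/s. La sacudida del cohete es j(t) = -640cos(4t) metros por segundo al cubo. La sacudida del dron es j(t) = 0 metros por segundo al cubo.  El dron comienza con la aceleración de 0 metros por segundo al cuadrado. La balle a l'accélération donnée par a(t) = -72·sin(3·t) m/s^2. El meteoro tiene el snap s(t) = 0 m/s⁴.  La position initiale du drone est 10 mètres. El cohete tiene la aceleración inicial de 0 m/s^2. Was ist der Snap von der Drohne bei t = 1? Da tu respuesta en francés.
Nous devons dériver notre équation du jerk j(t) = 0 1 fois. La dérivée du jerk donne le snap: s(t) = 0. Nous avons le snap s(t) = 0. En substituant t = 1: s(1) = 0.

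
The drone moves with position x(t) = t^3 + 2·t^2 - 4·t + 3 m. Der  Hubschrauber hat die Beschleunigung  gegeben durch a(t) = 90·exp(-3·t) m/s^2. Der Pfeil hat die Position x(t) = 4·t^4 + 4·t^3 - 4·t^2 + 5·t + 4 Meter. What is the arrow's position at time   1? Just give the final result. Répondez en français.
À t = 1, x = 13.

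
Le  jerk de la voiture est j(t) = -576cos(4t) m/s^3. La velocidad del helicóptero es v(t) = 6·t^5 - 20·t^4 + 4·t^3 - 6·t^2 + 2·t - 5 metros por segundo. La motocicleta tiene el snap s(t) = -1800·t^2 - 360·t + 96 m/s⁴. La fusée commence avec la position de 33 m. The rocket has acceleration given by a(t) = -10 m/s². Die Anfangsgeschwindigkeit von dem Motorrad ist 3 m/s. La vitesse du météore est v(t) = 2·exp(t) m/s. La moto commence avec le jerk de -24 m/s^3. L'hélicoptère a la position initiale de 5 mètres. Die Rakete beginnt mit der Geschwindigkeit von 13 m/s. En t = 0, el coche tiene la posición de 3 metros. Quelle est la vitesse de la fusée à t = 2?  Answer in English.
We must find the antiderivative of our acceleration equation a(t) = -10 1 time. Integrating acceleration and using the initial condition v(0) = 13, we get v(t) = 13 - 10·t. Using v(t) = 13 - 10·t and substituting t = 2, we find v = -7.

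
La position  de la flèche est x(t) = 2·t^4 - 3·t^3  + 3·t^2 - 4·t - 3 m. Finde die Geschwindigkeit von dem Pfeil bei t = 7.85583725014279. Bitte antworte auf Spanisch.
Para resolver esto, necesitamos tomar 1 derivada de nuestra ecuación de la posición x(t) = 2·t^4 - 3·t^3 + 3·t^2 - 4·t - 3. Derivando la posición, obtenemos la velocidad: v(t) = 8·t^3 - 9·t^2 + 6·t - 4. Tenemos la velocidad v(t) = 8·t^3 - 9·t^2 + 6·t - 4. Sustituyendo t = 7.85583725014279: v(7.85583725014279) = 3366.23977715699.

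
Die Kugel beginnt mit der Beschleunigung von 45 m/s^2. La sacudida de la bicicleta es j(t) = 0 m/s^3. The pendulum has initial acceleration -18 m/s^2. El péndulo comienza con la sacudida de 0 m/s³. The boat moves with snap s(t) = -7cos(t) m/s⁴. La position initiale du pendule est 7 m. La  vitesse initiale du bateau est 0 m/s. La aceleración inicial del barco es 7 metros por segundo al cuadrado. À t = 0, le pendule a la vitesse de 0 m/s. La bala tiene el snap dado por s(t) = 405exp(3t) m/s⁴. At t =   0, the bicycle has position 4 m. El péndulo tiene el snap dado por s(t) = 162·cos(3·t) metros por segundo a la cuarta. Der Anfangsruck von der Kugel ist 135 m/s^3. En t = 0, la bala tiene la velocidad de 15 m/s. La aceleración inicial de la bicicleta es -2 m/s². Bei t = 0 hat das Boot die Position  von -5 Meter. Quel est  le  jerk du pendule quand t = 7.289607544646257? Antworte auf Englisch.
Starting from snap s(t) = 162·cos(3·t), we take 1 integral. Finding the integral of s(t) and using j(0) = 0: j(t) = 54·sin(3·t). We have jerk j(t) = 54·sin(3·t). Substituting t = 7.289607544646257: j(7.289607544646257) = 6.58913917778798.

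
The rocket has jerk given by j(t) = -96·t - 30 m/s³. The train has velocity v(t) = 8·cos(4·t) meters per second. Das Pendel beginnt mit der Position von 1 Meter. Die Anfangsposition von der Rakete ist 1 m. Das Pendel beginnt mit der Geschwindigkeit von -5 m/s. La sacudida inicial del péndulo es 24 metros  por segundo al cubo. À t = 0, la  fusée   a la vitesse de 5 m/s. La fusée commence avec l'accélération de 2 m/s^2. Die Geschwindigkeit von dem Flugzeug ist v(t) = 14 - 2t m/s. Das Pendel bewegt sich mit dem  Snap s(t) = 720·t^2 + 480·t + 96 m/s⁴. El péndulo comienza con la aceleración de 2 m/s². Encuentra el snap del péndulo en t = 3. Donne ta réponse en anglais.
Using s(t) = 720·t^2 + 480·t + 96 and substituting t = 3, we find s = 8016.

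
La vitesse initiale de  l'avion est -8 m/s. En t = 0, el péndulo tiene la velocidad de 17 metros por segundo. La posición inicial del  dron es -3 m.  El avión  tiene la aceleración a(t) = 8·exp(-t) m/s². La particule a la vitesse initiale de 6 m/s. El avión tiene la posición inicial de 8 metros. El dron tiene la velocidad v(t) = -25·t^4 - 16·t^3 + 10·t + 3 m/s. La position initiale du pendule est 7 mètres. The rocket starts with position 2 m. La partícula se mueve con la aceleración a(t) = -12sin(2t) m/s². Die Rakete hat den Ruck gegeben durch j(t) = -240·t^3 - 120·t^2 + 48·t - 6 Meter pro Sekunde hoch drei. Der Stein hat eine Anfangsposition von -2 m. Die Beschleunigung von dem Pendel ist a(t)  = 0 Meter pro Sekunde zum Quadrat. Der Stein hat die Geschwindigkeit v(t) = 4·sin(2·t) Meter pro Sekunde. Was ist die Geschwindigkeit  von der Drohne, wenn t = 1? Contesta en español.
Tenemos la velocidad v(t) = -25·t^4 - 16·t^3 + 10·t + 3. Sustituyendo t = 1: v(1) = -28.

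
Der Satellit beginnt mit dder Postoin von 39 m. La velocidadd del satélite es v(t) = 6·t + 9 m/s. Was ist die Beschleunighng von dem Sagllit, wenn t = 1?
Ausgehend von der Geschwindigkeit v(t) = 6·t + 9, nehmen wir 1 Ableitung. Durch Ableiten von der Geschwindigkeit erhalten wir die Beschleunigung: a(t) = 6. Mit a(t) = 6 und Einsetzen von t = 1, finden wir a = 6.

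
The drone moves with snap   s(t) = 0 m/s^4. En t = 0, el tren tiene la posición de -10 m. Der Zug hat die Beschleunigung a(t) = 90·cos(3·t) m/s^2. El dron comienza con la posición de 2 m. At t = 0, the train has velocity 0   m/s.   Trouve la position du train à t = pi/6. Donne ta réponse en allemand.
Um dies zu lösen, müssen wir 2 Stammfunktionen unserer Gleichung für die Beschleunigung a(t) = 90·cos(3·t) finden. Die Stammfunktion von der Beschleunigung ist die Geschwindigkeit. Mit v(0) = 0 erhalten wir v(t) = 30·sin(3·t). Mit ∫v(t)dt und Anwendung von x(0) = -10, finden wir x(t) = -10·cos(3·t). Aus der Gleichung für die Position x(t) = -10·cos(3·t), setzen wir t = pi/6 ein und erhalten x = 0.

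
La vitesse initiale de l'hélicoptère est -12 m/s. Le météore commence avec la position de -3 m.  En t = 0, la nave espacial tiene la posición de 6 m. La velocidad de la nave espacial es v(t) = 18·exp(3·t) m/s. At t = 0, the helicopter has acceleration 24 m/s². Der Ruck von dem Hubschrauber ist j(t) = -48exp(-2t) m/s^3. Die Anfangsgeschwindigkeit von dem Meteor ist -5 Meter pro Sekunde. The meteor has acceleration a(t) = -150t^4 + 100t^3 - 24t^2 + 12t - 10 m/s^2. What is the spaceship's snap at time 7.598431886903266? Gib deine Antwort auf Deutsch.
Ausgehend von der Geschwindigkeit v(t) = 18·exp(3·t), nehmen wir 3 Ableitungen. Durch Ableiten von der Geschwindigkeit erhalten wir die Beschleunigung: a(t) = 54·exp(3·t). Mit d/dt von a(t) finden wir j(t) = 162·exp(3·t). Die Ableitung von dem Ruck ergibt den Snap: s(t) = 486·exp(3·t). Mit s(t) = 486·exp(3·t) und Einsetzen von t = 7.598431886903266, finden wir s = 3859289768239.89.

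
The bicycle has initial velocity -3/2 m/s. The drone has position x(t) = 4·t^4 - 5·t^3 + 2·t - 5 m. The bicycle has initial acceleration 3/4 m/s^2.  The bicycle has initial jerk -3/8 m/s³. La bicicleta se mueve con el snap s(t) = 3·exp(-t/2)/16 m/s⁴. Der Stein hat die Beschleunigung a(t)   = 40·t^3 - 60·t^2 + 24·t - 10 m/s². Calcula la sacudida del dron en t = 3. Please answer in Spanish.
Para resolver esto, necesitamos tomar 3 derivadas de nuestra ecuación de la posición x(t) = 4·t^4 - 5·t^3 + 2·t - 5. La derivada de la posición da la velocidad: v(t) = 16·t^3 - 15·t^2 + 2. Derivando la velocidad, obtenemos la aceleración: a(t) = 48·t^2 - 30·t. La derivada de la aceleración da la sacudida: j(t) = 96·t - 30. De la ecuación de la sacudida j(t) = 96·t - 30, sustituimos t = 3 para obtener j = 258.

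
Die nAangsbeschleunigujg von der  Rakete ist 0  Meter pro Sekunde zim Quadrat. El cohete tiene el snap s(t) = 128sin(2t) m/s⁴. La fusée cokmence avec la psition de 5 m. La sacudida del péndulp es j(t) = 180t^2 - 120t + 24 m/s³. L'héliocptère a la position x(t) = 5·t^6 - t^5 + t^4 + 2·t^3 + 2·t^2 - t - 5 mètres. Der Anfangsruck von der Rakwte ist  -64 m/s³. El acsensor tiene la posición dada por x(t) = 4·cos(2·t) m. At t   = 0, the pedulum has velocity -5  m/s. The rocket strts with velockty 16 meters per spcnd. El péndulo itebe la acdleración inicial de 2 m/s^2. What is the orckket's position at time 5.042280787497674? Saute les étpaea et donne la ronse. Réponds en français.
À t = 5.042280787497674, x = 0.0964328436771877.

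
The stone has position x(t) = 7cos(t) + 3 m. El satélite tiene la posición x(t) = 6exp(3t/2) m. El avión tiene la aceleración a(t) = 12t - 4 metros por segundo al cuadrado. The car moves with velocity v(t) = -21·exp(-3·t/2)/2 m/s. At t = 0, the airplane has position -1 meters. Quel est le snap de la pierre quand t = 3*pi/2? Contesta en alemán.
Ausgehend von der Position x(t) = 7·cos(t) + 3, nehmen wir 4 Ableitungen. Mit d/dt von x(t) finden wir v(t) = -7·sin(t). Durch Ableiten von der Geschwindigkeit erhalten wir die Beschleunigung: a(t) = -7·cos(t). Durch Ableiten von der Beschleunigung erhalten wir den Ruck: j(t) = 7·sin(t). Mit d/dt von j(t) finden wir s(t) = 7·cos(t). Mit s(t) = 7·cos(t) und Einsetzen von t = 3*pi/2, finden wir s = 0.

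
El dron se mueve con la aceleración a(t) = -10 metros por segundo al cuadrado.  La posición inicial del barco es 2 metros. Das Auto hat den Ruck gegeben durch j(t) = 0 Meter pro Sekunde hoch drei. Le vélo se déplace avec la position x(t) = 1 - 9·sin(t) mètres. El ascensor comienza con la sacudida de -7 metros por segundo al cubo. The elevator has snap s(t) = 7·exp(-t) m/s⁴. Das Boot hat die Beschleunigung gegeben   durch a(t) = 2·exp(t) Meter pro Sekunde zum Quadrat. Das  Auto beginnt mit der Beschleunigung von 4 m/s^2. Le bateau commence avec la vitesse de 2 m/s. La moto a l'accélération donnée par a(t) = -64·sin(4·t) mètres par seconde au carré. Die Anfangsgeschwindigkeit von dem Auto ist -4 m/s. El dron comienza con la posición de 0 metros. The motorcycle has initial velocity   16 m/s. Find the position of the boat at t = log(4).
Starting from acceleration a(t) = 2·exp(t), we take 2 antiderivatives. The integral of acceleration is velocity. Using v(0) = 2, we get v(t) = 2·exp(t). The integral of velocity, with x(0) = 2, gives position: x(t) = 2·exp(t). Using x(t) = 2·exp(t) and substituting t = log(4), we find x = 8.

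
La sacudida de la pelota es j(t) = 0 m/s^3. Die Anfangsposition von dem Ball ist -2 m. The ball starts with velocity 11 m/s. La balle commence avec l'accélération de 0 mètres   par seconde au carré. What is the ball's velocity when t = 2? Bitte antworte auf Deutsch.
Wir müssen das Integral unserer Gleichung für den Ruck j(t) = 0 2-mal finden. Durch Integration von dem Ruck und Verwendung der Anfangsbedingung a(0) = 0, erhalten wir a(t) = 0. Die Stammfunktion von der Beschleunigung, mit v(0) = 11, ergibt die Geschwindigkeit: v(t) = 11. Mit v(t) = 11 und Einsetzen von t = 2, finden wir v = 11.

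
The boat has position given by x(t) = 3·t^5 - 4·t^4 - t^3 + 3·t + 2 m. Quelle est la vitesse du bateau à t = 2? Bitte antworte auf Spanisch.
Para resolver esto, necesitamos tomar 1 derivada de nuestra ecuación de la posición x(t) = 3·t^5 - 4·t^4 - t^3 + 3·t + 2. Tomando d/dt de x(t), encontramos v(t) = 15·t^4 - 16·t^3 - 3·t^2 + 3. Tenemos la velocidad v(t) = 15·t^4 - 16·t^3 - 3·t^2 + 3. Sustituyendo t = 2: v(2) = 103.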